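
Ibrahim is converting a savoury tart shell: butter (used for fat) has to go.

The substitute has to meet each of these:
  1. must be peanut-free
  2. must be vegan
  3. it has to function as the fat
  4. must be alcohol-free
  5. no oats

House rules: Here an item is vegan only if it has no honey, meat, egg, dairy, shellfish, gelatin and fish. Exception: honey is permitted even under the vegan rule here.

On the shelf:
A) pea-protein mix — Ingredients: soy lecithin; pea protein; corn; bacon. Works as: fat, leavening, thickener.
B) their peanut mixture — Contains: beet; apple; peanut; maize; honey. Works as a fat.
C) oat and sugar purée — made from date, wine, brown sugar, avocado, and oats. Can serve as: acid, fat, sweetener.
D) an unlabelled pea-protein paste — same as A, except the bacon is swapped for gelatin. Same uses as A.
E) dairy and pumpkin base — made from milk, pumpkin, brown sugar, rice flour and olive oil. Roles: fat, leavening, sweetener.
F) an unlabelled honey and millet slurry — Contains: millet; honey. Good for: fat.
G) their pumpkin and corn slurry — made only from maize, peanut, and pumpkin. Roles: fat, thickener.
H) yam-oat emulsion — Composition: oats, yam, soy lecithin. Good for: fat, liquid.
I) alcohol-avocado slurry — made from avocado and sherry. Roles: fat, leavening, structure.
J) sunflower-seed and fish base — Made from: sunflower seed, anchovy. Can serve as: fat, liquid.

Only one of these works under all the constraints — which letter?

A: has bacon, so not vegan — reject
B: has peanut, so not peanut-free — out
C: has oats, so not oat-free; has wine, so not alcohol-free — out
D: has gelatin, so not vegan — out
E: has milk, so not vegan — no
F: honey is permitted under the vegan carve-out; nothing else excluded — keep
G: has peanut, so not peanut-free — no
H: has oats, so not oat-free — no
I: has sherry, so not alcohol-free — no
J: has anchovy, so not vegan — out

F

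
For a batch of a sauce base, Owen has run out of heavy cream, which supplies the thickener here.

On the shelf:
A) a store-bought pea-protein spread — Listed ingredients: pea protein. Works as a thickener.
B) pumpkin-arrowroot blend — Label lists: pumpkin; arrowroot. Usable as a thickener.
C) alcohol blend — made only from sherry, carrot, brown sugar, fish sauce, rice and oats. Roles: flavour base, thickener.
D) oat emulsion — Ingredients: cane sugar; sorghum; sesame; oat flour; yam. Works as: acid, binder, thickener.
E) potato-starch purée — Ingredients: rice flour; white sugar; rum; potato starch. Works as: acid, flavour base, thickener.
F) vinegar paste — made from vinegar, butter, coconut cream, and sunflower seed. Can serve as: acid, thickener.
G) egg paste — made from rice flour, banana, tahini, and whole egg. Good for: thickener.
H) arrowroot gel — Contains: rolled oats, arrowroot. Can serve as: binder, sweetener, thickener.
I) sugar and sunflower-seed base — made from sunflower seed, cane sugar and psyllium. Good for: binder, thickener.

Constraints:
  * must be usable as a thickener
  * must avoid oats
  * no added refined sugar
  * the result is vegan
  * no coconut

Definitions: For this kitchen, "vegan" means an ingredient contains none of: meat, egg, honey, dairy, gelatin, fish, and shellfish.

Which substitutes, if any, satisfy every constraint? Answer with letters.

A, B

A: nothing on the exclusion list — keep
B: vegan, no coconut — valid
C: has fish sauce, so not vegan; has oats, so not oat-free (and 1 more) — out
D: has oat flour, so not oat-free; has cane sugar, so not no-added-sugar — reject
E: has white sugar, so not no-added-sugar — no
F: has butter, so not vegan; has coconut cream, so not coconut-free — out
G: has whole egg, so not vegan — reject
H: has rolled oats, so not oat-free — out
I: has cane sugar, so not no-added-sugar — reject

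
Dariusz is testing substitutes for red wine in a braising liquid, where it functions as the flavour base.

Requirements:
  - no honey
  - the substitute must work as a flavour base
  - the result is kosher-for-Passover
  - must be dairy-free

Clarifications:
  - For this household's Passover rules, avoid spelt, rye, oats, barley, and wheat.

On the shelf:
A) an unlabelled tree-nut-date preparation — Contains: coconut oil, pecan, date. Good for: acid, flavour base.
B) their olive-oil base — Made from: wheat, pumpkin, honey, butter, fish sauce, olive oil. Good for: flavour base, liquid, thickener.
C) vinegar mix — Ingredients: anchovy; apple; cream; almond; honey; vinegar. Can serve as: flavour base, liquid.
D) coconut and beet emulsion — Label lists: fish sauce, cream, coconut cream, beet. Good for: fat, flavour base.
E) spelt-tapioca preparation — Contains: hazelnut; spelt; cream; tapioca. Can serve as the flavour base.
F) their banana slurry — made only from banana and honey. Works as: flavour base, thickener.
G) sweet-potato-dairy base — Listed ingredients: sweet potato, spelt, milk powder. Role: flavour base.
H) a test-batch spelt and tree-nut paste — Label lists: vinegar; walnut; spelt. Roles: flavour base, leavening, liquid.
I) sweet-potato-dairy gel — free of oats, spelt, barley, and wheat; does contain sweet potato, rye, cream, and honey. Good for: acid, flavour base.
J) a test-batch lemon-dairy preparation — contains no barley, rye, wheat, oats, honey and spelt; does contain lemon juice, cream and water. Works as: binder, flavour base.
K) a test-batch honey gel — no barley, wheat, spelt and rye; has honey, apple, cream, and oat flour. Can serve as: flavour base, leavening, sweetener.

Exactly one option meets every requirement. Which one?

A

A: works as a flavour base, no dairy, no honey — OK
B: has wheat, so not kosher-for-Passover; has honey, so not honey-free (and 1 more) — no
C: has honey, so not honey-free; has cream, so not dairy-free — reject
D: has cream, so not dairy-free — out
E: has spelt, so not kosher-for-Passover; has cream, so not dairy-free — reject
F: has honey, so not honey-free — reject
G: has spelt, so not kosher-for-Passover; has milk powder, so not dairy-free — reject
H: has spelt, so not kosher-for-Passover — out
I: has rye, so not kosher-for-Passover; has honey, so not honey-free (and 1 more) — out
J: has cream, so not dairy-free — no
K: has oat flour, so not kosher-for-Passover; has honey, so not honey-free (and 1 more) — out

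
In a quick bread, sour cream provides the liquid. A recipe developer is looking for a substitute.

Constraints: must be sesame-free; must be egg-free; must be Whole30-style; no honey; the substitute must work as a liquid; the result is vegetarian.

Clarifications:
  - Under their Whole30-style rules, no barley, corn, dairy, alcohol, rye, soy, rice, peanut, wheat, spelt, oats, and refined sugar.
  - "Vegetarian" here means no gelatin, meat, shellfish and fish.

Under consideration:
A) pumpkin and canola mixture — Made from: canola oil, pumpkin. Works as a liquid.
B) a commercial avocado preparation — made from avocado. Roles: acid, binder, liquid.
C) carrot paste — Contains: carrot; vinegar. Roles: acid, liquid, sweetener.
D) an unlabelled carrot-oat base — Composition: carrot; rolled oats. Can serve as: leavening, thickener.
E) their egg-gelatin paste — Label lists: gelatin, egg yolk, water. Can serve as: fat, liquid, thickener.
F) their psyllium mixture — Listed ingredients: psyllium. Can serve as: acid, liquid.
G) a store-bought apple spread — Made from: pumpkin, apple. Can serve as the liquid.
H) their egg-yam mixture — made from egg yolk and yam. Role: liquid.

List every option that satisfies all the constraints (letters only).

A, B, C, F, G

A: all constraints satisfied — valid
B: works as a liquid, no honey, no egg — OK
C: works as a liquid, no egg, no sesame — OK
D: not usable as a liquid; has rolled oats, so not Whole30-style — out
E: has gelatin, so not vegetarian; has egg yolk, so not egg-free — no
F: works as a liquid, vegetarian, no honey — valid
G: only apple and pumpkin; none excluded — keep
H: has egg yolk, so not egg-free — no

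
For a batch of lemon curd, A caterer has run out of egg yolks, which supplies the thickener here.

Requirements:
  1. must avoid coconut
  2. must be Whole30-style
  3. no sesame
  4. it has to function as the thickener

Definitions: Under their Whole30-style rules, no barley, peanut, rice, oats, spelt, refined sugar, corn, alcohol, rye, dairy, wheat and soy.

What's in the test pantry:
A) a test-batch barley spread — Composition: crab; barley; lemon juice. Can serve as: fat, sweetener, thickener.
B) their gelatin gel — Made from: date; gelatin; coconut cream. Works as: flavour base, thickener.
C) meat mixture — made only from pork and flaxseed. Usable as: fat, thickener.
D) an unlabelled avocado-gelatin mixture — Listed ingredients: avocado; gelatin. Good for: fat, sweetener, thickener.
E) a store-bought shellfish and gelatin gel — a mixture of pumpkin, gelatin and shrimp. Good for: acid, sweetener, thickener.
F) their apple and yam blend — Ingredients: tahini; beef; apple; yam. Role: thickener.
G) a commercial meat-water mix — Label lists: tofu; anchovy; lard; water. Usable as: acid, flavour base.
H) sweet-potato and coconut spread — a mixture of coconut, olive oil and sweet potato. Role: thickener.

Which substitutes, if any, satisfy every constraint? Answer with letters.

A: has barley, so not Whole30-style — reject
B: has coconut cream, so not coconut-free — no
C: works as a thickener, no coconut, no sesame — OK
D: works as a thickener, no coconut, Whole30-style — OK
E: works as a thickener, no coconut, Whole30-style — keep
F: has tahini, so not sesame-free — out
G: not usable as a thickener; has tofu, so not Whole30-style — out
H: has coconut, so not coconut-free — reject

C, D, E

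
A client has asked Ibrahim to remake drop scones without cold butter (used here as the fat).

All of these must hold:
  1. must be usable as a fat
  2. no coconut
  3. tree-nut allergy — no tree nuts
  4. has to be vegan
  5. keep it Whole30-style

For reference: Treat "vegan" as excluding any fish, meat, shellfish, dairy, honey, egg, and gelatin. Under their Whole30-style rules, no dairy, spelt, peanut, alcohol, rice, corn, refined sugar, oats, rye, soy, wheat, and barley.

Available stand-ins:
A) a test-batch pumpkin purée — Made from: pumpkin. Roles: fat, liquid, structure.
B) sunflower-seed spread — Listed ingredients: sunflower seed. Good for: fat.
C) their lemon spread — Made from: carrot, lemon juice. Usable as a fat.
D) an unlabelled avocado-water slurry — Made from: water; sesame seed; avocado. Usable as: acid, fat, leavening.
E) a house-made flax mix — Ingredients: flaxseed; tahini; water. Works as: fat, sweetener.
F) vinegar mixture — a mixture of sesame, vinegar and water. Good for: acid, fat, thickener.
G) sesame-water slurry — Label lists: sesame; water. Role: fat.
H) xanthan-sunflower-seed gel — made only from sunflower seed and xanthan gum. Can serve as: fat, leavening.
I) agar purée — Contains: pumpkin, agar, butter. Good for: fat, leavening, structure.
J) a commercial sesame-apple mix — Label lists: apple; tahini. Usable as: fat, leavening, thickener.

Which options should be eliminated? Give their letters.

I

A: only pumpkin; none excluded — OK
B: all constraints satisfied — keep
C: only carrot and lemon juice; none excluded — OK
D: every rule checks out — OK
E: every rule checks out — valid
F: works as a fat, no coconut, Whole30-style — keep
G: no tree nuts, Whole30-style — OK
H: every rule checks out — valid
I: has butter, so not vegan; has butter, so not Whole30-style — reject
J: only tahini and apple; none excluded — keep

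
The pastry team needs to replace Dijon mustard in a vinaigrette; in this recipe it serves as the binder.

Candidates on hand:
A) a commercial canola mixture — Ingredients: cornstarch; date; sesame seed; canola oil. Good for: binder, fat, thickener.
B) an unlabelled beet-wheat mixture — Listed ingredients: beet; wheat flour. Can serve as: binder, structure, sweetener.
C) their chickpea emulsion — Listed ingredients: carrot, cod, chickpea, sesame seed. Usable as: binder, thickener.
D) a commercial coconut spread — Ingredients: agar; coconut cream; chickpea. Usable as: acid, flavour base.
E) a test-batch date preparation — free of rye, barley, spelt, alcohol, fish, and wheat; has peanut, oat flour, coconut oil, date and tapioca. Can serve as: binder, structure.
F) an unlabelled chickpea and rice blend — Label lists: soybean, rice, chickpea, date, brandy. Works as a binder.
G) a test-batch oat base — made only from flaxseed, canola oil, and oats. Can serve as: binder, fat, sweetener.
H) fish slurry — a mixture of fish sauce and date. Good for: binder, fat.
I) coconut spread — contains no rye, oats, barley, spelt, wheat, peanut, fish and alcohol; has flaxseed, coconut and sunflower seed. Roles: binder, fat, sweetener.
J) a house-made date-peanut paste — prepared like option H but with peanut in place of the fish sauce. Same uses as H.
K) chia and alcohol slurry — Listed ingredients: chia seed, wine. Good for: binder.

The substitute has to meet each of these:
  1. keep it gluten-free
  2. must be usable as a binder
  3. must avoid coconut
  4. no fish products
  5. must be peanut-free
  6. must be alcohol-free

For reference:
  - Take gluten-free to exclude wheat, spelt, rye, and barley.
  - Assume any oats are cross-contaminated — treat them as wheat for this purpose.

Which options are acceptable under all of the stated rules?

A: all constraints satisfied — keep
B: has wheat flour, so not gluten-free — no
C: has cod, so not fish-free — no
D: not usable as a binder; has coconut cream, so not coconut-free — reject
E: has oat flour, so not gluten-free; has coconut oil, so not coconut-free (and 1 more) — no
F: has brandy, so not alcohol-free — reject
G: has oats, so not gluten-free — reject
H: has fish sauce, so not fish-free — out
I: has coconut, so not coconut-free — no
J: has peanut, so not peanut-free — out
K: has wine, so not alcohol-free — reject

A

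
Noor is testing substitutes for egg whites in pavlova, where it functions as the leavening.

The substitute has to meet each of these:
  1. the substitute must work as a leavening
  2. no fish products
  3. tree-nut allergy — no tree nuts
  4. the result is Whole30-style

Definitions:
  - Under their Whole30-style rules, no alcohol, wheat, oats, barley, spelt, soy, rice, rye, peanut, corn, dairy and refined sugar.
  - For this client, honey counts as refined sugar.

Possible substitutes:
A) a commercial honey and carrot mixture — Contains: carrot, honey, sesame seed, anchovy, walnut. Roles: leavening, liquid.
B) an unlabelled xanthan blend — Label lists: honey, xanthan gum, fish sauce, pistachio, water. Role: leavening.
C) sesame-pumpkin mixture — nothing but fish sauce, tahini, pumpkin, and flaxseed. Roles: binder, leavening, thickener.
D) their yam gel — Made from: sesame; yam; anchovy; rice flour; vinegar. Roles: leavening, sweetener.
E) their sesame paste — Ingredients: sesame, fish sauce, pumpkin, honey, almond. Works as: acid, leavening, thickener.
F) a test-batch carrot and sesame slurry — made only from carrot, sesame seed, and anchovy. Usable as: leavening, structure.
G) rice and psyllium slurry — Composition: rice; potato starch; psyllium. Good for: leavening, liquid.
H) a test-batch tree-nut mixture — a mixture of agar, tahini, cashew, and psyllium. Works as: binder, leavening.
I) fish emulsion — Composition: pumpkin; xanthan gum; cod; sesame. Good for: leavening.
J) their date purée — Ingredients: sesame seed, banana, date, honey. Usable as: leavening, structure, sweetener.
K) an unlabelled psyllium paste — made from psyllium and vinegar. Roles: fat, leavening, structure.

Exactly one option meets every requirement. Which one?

K

A: has honey, so not Whole30-style; has walnut, so not tree-nut-free (and 1 more) — no
B: has honey, so not Whole30-style; has pistachio, so not tree-nut-free (and 1 more) — no
C: has fish sauce, so not fish-free — out
D: has rice flour, so not Whole30-style; has anchovy, so not fish-free — no
E: has honey, so not Whole30-style; has almond, so not tree-nut-free (and 1 more) — no
F: has anchovy, so not fish-free — out
G: has rice, so not Whole30-style — reject
H: has cashew, so not tree-nut-free — out
I: has cod, so not fish-free — out
J: has honey, so not Whole30-style — reject
K: only vinegar and psyllium; none excluded — keep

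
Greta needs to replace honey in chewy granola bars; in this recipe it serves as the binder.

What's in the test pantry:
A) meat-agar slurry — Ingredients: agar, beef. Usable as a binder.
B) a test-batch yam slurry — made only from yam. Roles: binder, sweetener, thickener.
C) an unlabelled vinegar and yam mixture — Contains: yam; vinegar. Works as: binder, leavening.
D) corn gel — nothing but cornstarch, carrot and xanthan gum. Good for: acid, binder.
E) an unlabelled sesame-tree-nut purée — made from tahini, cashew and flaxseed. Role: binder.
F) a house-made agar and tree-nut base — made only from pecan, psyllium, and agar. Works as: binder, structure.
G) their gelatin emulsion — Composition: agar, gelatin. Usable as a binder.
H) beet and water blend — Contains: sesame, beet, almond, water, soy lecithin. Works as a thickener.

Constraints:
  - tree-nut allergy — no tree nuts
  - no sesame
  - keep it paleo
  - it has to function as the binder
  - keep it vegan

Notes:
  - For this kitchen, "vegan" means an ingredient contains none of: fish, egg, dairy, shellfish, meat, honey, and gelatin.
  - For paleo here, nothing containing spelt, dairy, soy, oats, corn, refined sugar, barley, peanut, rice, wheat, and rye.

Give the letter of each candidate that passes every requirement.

A: has beef, so not vegan — out
B: every rule checks out — OK
C: only yam and vinegar; none excluded — valid
D: has cornstarch, so not paleo — out
E: has tahini, so not sesame-free; has cashew, so not tree-nut-free — no
F: has pecan, so not tree-nut-free — reject
G: has gelatin, so not vegan — reject
H: not usable as a binder; has soy lecithin, so not paleo (and 2 more) — reject

B, C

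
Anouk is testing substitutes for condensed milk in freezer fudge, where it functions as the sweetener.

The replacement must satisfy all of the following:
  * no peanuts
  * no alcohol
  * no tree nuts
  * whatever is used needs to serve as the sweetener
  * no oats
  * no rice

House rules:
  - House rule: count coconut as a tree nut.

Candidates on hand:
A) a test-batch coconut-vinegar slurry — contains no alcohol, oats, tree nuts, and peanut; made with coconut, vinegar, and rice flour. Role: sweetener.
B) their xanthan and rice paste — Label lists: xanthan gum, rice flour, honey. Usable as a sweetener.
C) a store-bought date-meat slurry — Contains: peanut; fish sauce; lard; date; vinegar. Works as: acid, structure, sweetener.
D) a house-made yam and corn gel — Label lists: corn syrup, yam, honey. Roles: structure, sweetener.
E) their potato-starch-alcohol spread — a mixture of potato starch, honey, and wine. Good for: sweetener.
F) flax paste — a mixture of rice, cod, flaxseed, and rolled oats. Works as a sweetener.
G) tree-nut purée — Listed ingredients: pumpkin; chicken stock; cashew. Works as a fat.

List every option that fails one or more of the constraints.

A: has coconut, so not tree-nut-free; has rice flour, so not rice-free — out
B: has rice flour, so not rice-free — no
C: has peanut, so not peanut-free — no
D: no oats, no rice — OK
E: has wine, so not alcohol-free — out
F: has rice, so not rice-free; has rolled oats, so not oat-free — out
G: not usable as a sweetener; has cashew, so not tree-nut-free — out

A, B, C, E, F, G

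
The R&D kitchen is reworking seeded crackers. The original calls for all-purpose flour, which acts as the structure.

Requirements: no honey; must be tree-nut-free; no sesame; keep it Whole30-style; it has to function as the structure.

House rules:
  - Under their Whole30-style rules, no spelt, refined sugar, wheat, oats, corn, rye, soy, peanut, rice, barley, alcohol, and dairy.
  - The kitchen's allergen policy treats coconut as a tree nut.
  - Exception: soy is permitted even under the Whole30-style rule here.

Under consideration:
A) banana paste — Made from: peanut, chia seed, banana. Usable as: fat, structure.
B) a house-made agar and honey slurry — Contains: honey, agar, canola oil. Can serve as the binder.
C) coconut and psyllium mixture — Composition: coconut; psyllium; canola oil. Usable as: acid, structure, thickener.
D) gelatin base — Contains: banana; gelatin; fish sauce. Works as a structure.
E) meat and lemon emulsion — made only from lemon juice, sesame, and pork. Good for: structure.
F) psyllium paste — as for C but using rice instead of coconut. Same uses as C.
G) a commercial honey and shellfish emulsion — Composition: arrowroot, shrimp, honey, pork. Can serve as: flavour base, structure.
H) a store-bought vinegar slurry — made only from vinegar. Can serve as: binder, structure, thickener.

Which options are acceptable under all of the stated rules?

A: has peanut, so not Whole30-style — out
B: not usable as a structure; has honey, so not honey-free — reject
C: has coconut, so not tree-nut-free — no
D: works as a structure, no sesame, tree-nut-free — valid
E: has sesame, so not sesame-free — no
F: has rice, so not Whole30-style — reject
G: has honey, so not honey-free — out
H: only vinegar; none excluded — valid

D, H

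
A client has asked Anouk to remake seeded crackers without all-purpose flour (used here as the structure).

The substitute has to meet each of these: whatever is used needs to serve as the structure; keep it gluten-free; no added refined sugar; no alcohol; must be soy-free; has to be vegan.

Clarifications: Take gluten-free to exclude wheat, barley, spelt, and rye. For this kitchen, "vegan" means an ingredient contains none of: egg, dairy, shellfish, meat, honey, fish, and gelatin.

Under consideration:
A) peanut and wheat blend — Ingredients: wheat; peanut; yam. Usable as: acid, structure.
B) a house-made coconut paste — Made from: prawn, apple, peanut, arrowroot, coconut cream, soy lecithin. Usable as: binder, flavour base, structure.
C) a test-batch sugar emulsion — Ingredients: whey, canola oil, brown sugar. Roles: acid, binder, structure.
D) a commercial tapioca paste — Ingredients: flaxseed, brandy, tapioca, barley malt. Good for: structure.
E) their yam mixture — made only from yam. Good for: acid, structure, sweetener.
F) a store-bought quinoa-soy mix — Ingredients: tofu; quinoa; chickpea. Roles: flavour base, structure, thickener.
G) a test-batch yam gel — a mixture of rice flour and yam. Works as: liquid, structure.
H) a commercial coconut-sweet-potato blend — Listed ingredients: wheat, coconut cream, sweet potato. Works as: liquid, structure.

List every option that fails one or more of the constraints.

A, B, C, D, F, H

A: has wheat, so not gluten-free — no
B: has prawn, so not vegan; has soy lecithin, so not soy-free — no
C: has whey, so not vegan; has brown sugar, so not no-added-sugar — no
D: has barley malt, so not gluten-free; has brandy, so not alcohol-free — out
E: gluten-free, no soy — OK
F: has tofu, so not soy-free — no
G: every rule checks out — keep
H: has wheat, so not gluten-free — no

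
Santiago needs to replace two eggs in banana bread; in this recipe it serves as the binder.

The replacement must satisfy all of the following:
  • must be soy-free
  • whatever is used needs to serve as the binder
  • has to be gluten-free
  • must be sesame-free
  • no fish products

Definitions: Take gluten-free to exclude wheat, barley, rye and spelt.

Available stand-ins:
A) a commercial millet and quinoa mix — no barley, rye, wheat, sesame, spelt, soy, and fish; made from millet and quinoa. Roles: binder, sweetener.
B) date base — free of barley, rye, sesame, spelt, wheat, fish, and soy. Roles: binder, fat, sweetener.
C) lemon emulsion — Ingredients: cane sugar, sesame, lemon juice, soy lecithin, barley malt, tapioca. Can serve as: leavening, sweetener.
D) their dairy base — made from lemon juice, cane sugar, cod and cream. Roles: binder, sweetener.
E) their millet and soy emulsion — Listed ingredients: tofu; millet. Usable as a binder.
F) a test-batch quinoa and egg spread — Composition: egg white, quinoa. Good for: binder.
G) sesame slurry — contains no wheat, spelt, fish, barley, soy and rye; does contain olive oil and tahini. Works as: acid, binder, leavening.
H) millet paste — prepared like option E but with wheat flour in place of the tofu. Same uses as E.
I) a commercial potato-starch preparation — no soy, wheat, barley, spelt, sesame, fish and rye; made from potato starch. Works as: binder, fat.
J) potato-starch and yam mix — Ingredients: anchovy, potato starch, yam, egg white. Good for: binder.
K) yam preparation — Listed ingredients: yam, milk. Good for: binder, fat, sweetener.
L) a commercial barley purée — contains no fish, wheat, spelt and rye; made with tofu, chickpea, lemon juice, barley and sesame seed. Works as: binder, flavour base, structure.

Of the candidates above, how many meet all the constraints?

A: works as a binder, no sesame, gluten-free — valid
B: works as a binder, no sesame, gluten-free — valid
C: not usable as a binder; has barley malt, so not gluten-free (and 2 more) — reject
D: has cod, so not fish-free — no
E: has tofu, so not soy-free — out
F: works as a binder, gluten-free, no sesame — OK
G: has tahini, so not sesame-free — out
H: has wheat flour, so not gluten-free — no
I: works as a binder, gluten-free, no soy — valid
J: has anchovy, so not fish-free — no
K: only milk and yam; none excluded — keep
L: has barley, so not gluten-free; has tofu, so not soy-free (and 1 more) — no

5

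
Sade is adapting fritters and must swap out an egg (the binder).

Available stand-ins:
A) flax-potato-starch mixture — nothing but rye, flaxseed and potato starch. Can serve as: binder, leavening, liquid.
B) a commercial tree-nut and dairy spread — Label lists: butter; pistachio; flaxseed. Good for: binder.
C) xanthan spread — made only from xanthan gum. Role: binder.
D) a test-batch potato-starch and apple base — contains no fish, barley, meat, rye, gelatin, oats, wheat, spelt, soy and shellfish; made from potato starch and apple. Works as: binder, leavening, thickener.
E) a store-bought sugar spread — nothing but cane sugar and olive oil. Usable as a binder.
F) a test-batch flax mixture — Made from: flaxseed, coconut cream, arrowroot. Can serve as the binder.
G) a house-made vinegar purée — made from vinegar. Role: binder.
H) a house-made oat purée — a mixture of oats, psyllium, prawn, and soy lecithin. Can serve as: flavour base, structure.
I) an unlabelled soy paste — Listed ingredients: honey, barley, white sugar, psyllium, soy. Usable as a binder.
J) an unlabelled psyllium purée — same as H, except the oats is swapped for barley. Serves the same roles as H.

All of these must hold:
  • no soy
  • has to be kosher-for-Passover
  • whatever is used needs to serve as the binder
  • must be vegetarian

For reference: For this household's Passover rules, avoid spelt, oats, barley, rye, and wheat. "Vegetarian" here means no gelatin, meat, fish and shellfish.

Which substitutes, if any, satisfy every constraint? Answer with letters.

A: has rye, so not kosher-for-Passover — out
B: works as a binder, vegetarian, no soy — keep
C: only xanthan gum; none excluded — valid
D: works as a binder, vegetarian, kosher-for-Passover — OK
E: no soy, vegetarian — OK
F: only coconut cream, flaxseed and arrowroot; none excluded — keep
G: every rule checks out — keep
H: not usable as a binder; has oats, so not kosher-for-Passover (and 2 more) — reject
I: has barley, so not kosher-for-Passover; has soy, so not soy-free — no
J: not usable as a binder; has barley, so not kosher-for-Passover (and 2 more) — no

B, C, D, E, F, G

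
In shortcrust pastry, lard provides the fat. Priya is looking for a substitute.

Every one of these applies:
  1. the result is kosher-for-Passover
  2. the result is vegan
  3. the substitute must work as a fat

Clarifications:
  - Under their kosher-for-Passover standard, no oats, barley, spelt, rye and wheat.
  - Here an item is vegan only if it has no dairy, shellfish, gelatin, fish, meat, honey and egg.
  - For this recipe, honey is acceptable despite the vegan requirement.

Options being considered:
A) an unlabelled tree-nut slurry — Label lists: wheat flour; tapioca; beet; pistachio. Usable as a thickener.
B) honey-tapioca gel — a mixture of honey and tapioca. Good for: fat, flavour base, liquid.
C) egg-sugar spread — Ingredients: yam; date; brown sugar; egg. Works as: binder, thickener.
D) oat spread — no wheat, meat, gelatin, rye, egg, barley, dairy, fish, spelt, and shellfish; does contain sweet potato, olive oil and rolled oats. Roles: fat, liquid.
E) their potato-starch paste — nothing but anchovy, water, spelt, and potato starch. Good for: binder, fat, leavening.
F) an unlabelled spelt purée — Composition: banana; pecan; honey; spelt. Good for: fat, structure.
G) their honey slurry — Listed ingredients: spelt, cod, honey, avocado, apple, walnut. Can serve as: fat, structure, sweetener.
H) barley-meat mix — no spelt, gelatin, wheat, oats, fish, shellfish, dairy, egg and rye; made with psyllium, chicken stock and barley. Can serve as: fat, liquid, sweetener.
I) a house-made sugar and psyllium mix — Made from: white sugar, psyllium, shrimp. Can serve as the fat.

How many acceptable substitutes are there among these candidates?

A: not usable as a fat; has wheat flour, so not kosher-for-Passover — reject
B: honey is permitted under the vegan carve-out; nothing else excluded — OK
C: not usable as a fat; has egg, so not vegan — reject
D: has rolled oats, so not kosher-for-Passover — no
E: has spelt, so not kosher-for-Passover; has anchovy, so not vegan — no
F: has spelt, so not kosher-for-Passover — no
G: has spelt, so not kosher-for-Passover; has cod, so not vegan — reject
H: has barley, so not kosher-for-Passover; has chicken stock, so not vegan — out
I: has shrimp, so not vegan — reject

1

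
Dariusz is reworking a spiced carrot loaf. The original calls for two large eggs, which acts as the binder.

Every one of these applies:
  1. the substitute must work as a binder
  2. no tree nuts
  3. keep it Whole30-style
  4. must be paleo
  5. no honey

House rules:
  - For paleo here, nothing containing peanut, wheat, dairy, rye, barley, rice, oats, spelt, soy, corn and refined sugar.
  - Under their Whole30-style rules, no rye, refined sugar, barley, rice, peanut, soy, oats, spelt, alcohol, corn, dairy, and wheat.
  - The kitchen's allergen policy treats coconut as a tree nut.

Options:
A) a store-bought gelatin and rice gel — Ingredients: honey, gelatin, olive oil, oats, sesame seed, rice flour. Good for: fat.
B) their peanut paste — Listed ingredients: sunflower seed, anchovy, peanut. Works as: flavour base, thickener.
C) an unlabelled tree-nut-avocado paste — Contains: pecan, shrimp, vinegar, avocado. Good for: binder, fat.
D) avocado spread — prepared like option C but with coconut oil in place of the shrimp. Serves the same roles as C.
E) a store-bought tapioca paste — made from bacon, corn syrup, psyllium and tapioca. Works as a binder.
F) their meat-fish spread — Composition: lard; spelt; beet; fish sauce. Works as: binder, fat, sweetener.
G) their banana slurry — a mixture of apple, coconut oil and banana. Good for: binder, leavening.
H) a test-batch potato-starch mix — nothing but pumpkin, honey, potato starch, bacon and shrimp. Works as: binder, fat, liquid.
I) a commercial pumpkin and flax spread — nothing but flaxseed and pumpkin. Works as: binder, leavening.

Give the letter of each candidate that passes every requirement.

I

A: not usable as a binder; has oats, so not paleo (and 2 more) — no
B: not usable as a binder; has peanut, so not paleo (and 1 more) — out
C: has pecan, so not tree-nut-free — no
D: has coconut oil, so not tree-nut-free — no
E: has corn syrup, so not paleo; has corn syrup, so not Whole30-style — out
F: has spelt, so not paleo; has spelt, so not Whole30-style — reject
G: has coconut oil, so not tree-nut-free — reject
H: has honey, so not honey-free — out
I: works as a binder, paleo, tree-nut-free — OK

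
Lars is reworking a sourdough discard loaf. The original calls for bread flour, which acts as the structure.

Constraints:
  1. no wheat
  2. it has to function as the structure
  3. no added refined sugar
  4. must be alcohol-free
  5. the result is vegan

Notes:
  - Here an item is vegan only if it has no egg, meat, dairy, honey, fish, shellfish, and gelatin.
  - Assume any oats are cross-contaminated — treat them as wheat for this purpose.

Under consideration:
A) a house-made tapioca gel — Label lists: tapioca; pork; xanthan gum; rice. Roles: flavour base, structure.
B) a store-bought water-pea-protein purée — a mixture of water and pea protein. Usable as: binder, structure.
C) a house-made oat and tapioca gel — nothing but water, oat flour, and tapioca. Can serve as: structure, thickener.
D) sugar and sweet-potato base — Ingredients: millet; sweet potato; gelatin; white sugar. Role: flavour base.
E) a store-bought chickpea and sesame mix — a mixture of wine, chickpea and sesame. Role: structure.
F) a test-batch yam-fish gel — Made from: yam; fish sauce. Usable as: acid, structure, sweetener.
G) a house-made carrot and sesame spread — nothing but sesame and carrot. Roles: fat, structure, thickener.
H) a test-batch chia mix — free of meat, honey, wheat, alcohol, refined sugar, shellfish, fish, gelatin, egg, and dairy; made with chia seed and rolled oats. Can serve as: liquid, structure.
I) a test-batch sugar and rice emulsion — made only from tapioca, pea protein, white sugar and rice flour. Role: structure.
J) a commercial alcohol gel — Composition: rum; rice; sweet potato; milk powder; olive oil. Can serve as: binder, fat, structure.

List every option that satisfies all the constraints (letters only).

B, G

A: has pork, so not vegan — reject
B: only water and pea protein; none excluded — valid
C: has oat flour, so not wheat-free — out
D: not usable as a structure; has gelatin, so not vegan (and 1 more) — no
E: has wine, so not alcohol-free — reject
F: has fish sauce, so not vegan — out
G: only sesame and carrot; none excluded — OK
H: has rolled oats, so not wheat-free — no
I: has white sugar, so not no-added-sugar — reject
J: has milk powder, so not vegan; has rum, so not alcohol-free — out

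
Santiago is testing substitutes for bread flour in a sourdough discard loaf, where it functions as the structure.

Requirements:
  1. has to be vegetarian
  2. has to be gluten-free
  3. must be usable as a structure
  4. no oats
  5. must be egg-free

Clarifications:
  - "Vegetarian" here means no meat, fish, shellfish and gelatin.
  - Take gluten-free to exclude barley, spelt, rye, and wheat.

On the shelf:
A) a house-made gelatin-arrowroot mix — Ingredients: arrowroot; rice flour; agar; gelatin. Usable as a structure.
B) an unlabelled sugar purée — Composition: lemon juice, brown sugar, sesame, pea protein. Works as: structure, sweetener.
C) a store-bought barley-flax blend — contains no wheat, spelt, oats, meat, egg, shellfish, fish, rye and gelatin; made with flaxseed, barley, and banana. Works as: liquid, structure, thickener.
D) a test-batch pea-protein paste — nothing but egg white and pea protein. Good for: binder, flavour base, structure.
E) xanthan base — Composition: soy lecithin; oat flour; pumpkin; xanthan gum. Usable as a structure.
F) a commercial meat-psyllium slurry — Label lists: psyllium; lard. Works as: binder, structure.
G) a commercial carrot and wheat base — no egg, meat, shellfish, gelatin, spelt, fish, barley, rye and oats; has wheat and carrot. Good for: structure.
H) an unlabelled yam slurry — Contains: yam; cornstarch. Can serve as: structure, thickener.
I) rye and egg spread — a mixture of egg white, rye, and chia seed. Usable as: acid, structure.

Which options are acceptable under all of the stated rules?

A: has gelatin, so not vegetarian — no
B: gluten-free, vegetarian — OK
C: has barley, so not gluten-free — reject
D: has egg white, so not egg-free — out
E: has oat flour, so not oat-free — reject
F: has lard, so not vegetarian — reject
G: has wheat, so not gluten-free — no
H: works as a structure, vegetarian, no egg — keep
I: has rye, so not gluten-free; has egg white, so not egg-free — out

B, H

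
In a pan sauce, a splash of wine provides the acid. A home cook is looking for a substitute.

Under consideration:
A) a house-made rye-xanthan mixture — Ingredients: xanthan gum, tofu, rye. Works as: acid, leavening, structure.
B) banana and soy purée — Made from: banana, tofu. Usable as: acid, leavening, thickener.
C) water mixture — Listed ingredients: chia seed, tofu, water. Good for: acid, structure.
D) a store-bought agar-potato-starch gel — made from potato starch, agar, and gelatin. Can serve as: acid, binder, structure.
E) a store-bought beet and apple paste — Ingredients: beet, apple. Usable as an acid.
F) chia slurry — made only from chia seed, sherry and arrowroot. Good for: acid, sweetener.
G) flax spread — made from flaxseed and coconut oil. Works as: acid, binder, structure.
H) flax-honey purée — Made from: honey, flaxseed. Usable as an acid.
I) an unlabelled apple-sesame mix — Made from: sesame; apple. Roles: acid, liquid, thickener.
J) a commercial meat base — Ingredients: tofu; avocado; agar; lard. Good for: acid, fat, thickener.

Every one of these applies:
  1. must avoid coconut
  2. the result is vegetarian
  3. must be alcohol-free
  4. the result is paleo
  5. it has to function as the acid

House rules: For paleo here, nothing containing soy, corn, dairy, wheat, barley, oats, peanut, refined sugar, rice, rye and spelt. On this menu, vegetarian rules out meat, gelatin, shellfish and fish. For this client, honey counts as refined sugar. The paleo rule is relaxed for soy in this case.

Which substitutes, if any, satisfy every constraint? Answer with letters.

A: has rye, so not paleo — out
B: soy is permitted under the paleo carve-out; nothing else excluded — OK
C: soy is permitted under the paleo carve-out; nothing else excluded — valid
D: has gelatin, so not vegetarian — reject
E: works as an acid, no alcohol, no coconut — valid
F: has sherry, so not alcohol-free — no
G: has coconut oil, so not coconut-free — no
H: has honey, so not paleo — no
I: only sesame and apple; none excluded — valid
J: has lard, so not vegetarian — reject

B, C, E, I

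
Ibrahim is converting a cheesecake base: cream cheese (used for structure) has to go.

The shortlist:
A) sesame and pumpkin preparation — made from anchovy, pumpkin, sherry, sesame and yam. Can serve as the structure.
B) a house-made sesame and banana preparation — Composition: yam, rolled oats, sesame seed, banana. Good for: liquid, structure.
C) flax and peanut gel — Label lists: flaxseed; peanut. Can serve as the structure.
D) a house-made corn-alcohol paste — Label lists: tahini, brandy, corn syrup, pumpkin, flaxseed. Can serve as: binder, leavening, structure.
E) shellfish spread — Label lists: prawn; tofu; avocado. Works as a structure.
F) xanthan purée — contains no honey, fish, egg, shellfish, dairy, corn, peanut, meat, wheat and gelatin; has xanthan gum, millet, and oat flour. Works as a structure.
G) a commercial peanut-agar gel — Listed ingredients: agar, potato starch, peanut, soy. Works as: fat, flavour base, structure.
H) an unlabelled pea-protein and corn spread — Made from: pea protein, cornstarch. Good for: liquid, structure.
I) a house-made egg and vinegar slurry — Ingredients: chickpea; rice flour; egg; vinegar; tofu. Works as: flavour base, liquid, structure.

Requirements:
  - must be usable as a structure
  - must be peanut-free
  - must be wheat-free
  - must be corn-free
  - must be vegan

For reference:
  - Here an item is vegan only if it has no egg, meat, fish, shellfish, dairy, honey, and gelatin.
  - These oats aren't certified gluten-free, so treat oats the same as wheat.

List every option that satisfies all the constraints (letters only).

A: has anchovy, so not vegan — out
B: has rolled oats, so not wheat-free — out
C: has peanut, so not peanut-free — no
D: has corn syrup, so not corn-free — reject
E: has prawn, so not vegan — no
F: has oat flour, so not wheat-free — no
G: has peanut, so not peanut-free — reject
H: has cornstarch, so not corn-free — reject
I: has egg, so not vegan — no

none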